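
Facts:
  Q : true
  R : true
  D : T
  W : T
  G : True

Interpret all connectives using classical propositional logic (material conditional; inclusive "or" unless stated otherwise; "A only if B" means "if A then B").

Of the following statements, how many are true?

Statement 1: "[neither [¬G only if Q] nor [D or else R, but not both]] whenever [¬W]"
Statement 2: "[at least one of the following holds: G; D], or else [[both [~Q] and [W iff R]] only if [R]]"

2

Statement 1: In symbols: not W -> ((not G -> Q) nor (D xor R))

not W = not True = False
not G = not True = False
not G -> Q = False -> True = True
D xor R = True xor True = False
(not G -> Q) nor (D xor R) = True nor False = False
not W -> ((not G -> Q) nor (D xor R)) = False -> False = True
Hence Statement 1 is true.

Statement 2: This is (G or D) or ((not Q and (W iff R)) -> R).

G or D = True or True = True
not Q = not True = False
W iff R = True iff True = True
not Q and (W iff R) = False and True = False
(not Q and (W iff R)) -> R = False -> True = True
(G or D) or ((not Q and (W iff R)) -> R) = True or True = True
Hence Statement 2 is true.

True statements: 2 (Statement 1, Statement 2).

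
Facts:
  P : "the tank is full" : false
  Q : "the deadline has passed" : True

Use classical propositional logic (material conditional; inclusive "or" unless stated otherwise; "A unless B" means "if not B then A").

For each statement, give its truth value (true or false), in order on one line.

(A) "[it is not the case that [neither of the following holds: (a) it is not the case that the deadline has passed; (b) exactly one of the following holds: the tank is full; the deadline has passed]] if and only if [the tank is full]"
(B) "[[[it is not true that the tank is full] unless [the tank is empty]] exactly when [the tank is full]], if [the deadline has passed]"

(A) False / (B) False

(A): Formalization: ¬(¬Q ↓ (P ⊕ Q)) ↔ P

¬Q = ¬T = F
P ⊕ Q = F ⊕ T = T
¬Q ↓ (P ⊕ Q) = F ↓ T = F
¬(¬Q ↓ (P ⊕ Q)) = ¬F = T
¬(¬Q ↓ (P ⊕ Q)) ↔ P = T ↔ F = F
Thus (A) is false.

(B): In symbols: Q → ((¬P ∨ ¬P) ↔ P)

¬P = ¬F = T
¬P = ¬F = T
¬P ∨ ¬P = T ∨ T = T
(¬P ∨ ¬P) ↔ P = T ↔ F = F
Q → ((¬P ∨ ¬P) ↔ P) = T → F = F
Thus (B) is false.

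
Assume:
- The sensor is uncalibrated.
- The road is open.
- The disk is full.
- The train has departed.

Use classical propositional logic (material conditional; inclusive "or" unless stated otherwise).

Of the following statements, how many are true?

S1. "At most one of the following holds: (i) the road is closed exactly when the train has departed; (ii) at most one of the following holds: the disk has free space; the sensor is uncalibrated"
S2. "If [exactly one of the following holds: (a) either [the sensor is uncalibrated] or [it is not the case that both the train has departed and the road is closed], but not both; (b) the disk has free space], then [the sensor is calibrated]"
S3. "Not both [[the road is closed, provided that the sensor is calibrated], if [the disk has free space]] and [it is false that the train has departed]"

3

Let Q = "the road is closed" (F), S = "the train has departed" (T), R = "the disk is full" (T), P = "the sensor is calibrated" (F).

S1: Parsed as (Q ↔ S) ↑ (¬R ↑ ¬P)

Q ↔ S = F ↔ T = F
¬R = ¬T = F
¬P = ¬F = T
¬R ↑ ¬P = F ↑ T = T
(Q ↔ S) ↑ (¬R ↑ ¬P) = F ↑ T = T
So S1 is true.

S2: This is ((¬P ⊕ (S ↑ Q)) ⊕ ¬R) → P.

¬P = ¬F = T
S ↑ Q = T ↑ F = T
¬P ⊕ (S ↑ Q) = T ⊕ T = F
¬R = ¬T = F
(¬P ⊕ (S ↑ Q)) ⊕ ¬R = F ⊕ F = F
((¬P ⊕ (S ↑ Q)) ⊕ ¬R) → P = F → F = T
Hence S2 is true.

S3: In symbols: (¬R → (P → Q)) ↑ ¬S

¬R = ¬T = F
P → Q = F → F = T
¬R → (P → Q) = F → T = T
¬S = ¬T = F
(¬R → (P → Q)) ↑ ¬S = T ↑ F = T
Hence S3 is true.

3 of the 3 statements are true (S1, S2, S3).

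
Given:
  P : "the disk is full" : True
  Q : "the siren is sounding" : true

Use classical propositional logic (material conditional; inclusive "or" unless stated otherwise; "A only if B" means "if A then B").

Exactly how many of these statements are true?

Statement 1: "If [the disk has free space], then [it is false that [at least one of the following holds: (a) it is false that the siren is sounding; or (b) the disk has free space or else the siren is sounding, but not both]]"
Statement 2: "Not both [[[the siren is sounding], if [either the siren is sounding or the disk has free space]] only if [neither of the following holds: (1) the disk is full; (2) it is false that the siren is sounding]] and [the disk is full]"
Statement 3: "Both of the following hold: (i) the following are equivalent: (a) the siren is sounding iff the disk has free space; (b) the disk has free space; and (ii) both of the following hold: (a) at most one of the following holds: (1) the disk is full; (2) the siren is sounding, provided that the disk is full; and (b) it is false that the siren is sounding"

2

Statement 1: This is ~P -> ~(~Q | (~P xor Q)).

~P = ~T = F
~Q = ~T = F
~P = ~T = F
~P xor Q = F xor T = T
~Q | (~P xor Q) = F | T = T
~(~Q | (~P xor Q)) = ~T = F
~P -> ~(~Q | (~P xor Q)) = F -> F = T
Hence Statement 1 is true.

Statement 2: Parsed as (((Q | ~P) -> Q) -> (P nor ~Q)) nand P

~P = ~T = F
Q | ~P = T | F = T
(Q | ~P) -> Q = T -> T = T
~Q = ~T = F
P nor ~Q = T nor F = F
((Q | ~P) -> Q) -> (P nor ~Q) = T -> F = F
(((Q | ~P) -> Q) -> (P nor ~Q)) nand P = F nand T = T
Thus Statement 2 is true.

Statement 3: Parsed as ((Q <-> ~P) <-> ~P) & ((P nand (P -> Q)) & ~Q)

~P = ~T = F
Q <-> ~P = T <-> F = F
~P = ~T = F
(Q <-> ~P) <-> ~P = F <-> F = T
P -> Q = T -> T = T
P nand (P -> Q) = T nand T = F
~Q = ~T = F
(P nand (P -> Q)) & ~Q = F & F = F
((Q <-> ~P) <-> ~P) & ((P nand (P -> Q)) & ~Q) = T & F = F
So Statement 3 is false.

Count: 2.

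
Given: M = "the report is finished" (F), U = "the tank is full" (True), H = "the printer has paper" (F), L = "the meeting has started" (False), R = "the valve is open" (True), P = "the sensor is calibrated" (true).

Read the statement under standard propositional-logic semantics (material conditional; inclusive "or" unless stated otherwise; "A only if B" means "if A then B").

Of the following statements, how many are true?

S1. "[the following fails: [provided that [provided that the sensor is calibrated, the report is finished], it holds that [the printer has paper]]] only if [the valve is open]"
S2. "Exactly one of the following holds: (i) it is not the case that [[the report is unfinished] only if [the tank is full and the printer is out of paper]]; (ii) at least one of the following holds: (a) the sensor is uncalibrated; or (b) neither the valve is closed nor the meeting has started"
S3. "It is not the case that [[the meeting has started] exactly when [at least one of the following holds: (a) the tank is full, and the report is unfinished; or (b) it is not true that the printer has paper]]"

3

S1: Formalization: ~((P -> M) -> H) -> R

P -> M = T -> F = F
(P -> M) -> H = F -> F = T
~((P -> M) -> H) = ~T = F
~((P -> M) -> H) -> R = F -> T = T
So S1 is true.

S2: In symbols: ~(~M -> (U & ~H)) xor (~P | (~R nor L))

~M = ~F = T
~H = ~F = T
U & ~H = T & T = T
~M -> (U & ~H) = T -> T = T
~(~M -> (U & ~H)) = ~T = F
~P = ~T = F
~R = ~T = F
~R nor L = F nor F = T
~P | (~R nor L) = F | T = T
~(~M -> (U & ~H)) xor (~P | (~R nor L)) = F xor T = T
So S2 is true.

S3: This is ~(L <-> ((U & ~M) | ~H)).

~M = ~F = T
U & ~M = T & T = T
~H = ~F = T
(U & ~M) | ~H = T | T = T
L <-> ((U & ~M) | ~H) = F <-> T = F
~(L <-> ((U & ~M) | ~H)) = ~F = T
So S3 is true.

3 of the 3 statements are true (S1, S2, S3).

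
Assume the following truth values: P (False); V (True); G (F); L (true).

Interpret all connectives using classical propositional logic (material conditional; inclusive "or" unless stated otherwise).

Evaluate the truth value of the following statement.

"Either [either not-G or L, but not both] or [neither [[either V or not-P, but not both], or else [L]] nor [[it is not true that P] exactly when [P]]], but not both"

False.

Parsed as (not G xor L) xor (((V xor not P) or L) nor (not P iff P))

not G = not False = True
not G xor L = True xor True = False
not P = not False = True
V xor not P = True xor True = False
(V xor not P) or L = False or True = True
not P = not False = True
not P iff P = True iff False = False
((V xor not P) or L) nor (not P iff P) = True nor False = False
(not G xor L) xor (((V xor not P) or L) nor (not P iff P)) = False xor False = False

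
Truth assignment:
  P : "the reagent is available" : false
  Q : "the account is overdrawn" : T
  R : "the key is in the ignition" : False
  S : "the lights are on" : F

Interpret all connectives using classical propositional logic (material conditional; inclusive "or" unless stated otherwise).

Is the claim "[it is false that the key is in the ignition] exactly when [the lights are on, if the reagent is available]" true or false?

Values: R=F, P=F, S=F.
Formalization: ¬R ↔ (P → S)

¬R = ¬F = T
P → S = F → F = T
¬R ↔ (P → S) = T ↔ T = T

true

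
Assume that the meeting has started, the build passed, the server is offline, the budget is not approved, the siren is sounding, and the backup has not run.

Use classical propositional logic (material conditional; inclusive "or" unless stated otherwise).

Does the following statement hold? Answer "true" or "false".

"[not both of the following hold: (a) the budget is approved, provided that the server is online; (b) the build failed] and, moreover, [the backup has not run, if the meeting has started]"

True

Let R = "the server is online" (False), S = "the budget is approved" (False), Q = "the build passed" (True), P = "the meeting has started" (True), V = "the backup has run" (False).
Parsed as ((R -> S) nand not Q) and (P -> not V)

R -> S = False -> False = True
not Q = not True = False
(R -> S) nand not Q = True nand False = True
not V = not False = True
P -> not V = True -> True = True
((R -> S) nand not Q) and (P -> not V) = True and True = True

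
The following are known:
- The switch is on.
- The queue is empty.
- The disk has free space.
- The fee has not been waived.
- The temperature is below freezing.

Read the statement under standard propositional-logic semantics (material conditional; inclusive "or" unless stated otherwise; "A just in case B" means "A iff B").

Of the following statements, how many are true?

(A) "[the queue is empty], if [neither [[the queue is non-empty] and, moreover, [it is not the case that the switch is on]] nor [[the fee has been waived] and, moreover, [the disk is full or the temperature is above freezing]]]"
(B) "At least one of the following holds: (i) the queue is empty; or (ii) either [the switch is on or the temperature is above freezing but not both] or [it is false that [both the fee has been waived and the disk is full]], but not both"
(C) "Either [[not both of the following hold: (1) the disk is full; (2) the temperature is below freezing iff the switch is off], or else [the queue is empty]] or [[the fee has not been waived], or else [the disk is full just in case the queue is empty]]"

3

Let Q = "the queue is empty" (True), P = "the switch is on" (True), S = "the fee has been waived" (False), R = "the disk is full" (False), U = "the temperature is below freezing" (True).

(A): In symbols: ((not Q and not P) nor (S and (R or not U))) -> Q

not Q = not True = False
not P = not True = False
not Q and not P = False and False = False
not U = not True = False
R or not U = False or False = False
S and (R or not U) = False and False = False
(not Q and not P) nor (S and (R or not U)) = False nor False = True
((not Q and not P) nor (S and (R or not U))) -> Q = True -> True = True
Thus (A) is true.

(B): Formalization: Q or ((P xor not U) xor not (S and R))

not U = not True = False
P xor not U = True xor False = True
S and R = False and False = False
not (S and R) = not False = True
(P xor not U) xor not (S and R) = True xor True = False
Q or ((P xor not U) xor not (S and R)) = True or False = True
Thus (B) is true.

(C): Formalization: ((R nand (U iff not P)) or Q) or (not S or (R iff Q))

not P = not True = False
U iff not P = True iff False = False
R nand (U iff not P) = False nand False = True
(R nand (U iff not P)) or Q = True or True = True
not S = not False = True
R iff Q = False iff True = False
not S or (R iff Q) = True or False = True
((R nand (U iff not P)) or Q) or (not S or (R iff Q)) = True or True = True
So (C) is true.

3 of the 3 statements are true ((A), (B), (C)).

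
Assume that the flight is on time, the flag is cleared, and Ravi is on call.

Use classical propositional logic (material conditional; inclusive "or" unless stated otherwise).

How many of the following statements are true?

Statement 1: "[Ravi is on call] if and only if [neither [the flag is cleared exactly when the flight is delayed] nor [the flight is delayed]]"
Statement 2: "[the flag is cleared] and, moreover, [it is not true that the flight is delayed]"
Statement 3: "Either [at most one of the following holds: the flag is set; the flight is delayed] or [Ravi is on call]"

Let R = "Ravi is on call" (T), Q = "the flag is set" (F), P = "the flight is delayed" (F).

Statement 1: This is R ↔ ((¬Q ↔ P) ↓ P).

¬Q = ¬F = T
¬Q ↔ P = T ↔ F = F
(¬Q ↔ P) ↓ P = F ↓ F = T
R ↔ ((¬Q ↔ P) ↓ P) = T ↔ T = T
So Statement 1 is true.

Statement 2: Formalization: ¬Q ∧ ¬P

¬Q = ¬F = T
¬P = ¬F = T
¬Q ∧ ¬P = T ∧ T = T
Thus Statement 2 is true.

Statement 3: This is (Q ↑ P) ∨ R.

Q ↑ P = F ↑ F = T
(Q ↑ P) ∨ R = T ∨ T = T
Hence Statement 3 is true.

3 of the 3 statements are true (Statement 1, Statement 2, Statement 3).

3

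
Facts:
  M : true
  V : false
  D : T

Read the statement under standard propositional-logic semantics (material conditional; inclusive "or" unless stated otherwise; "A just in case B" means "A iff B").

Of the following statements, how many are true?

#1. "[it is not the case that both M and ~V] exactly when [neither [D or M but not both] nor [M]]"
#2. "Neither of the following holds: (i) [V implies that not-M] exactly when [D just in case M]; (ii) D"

1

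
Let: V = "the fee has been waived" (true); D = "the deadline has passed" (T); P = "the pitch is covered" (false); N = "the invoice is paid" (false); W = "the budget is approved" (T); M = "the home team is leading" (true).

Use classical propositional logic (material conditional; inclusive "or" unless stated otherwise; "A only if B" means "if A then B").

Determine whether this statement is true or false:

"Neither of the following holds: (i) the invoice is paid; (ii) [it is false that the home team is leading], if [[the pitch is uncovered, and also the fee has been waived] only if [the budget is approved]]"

Values: N=False, P=False, V=True, W=True, M=True.
Parsed as N nor (((not P and V) -> W) -> not M)

not P = not False = True
not P and V = True and True = True
(not P and V) -> W = True -> True = True
not M = not True = False
((not P and V) -> W) -> not M = True -> False = False
N nor (((not P and V) -> W) -> not M) = False nor False = True

The statement is true.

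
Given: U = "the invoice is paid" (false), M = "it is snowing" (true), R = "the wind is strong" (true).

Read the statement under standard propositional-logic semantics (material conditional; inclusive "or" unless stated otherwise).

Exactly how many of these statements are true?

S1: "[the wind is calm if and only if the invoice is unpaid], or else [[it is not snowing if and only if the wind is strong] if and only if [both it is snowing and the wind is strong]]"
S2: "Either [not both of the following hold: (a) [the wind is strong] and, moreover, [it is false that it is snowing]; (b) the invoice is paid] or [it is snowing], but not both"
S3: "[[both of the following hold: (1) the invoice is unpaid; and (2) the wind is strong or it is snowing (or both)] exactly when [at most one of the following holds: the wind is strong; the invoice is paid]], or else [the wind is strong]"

1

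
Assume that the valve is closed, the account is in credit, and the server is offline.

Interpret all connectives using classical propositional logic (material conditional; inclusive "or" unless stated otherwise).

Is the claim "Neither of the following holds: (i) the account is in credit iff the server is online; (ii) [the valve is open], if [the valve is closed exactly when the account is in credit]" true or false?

True.

Let R = "the account is overdrawn" (False), N = "the server is online" (False), U = "the valve is open" (False).
Parsed as (not R iff N) nor ((not U iff not R) -> U)

not R = not False = True
not R iff N = True iff False = False
not U = not False = True
not R = not False = True
not U iff not R = True iff True = True
(not U iff not R) -> U = True -> False = False
(not R iff N) nor ((not U iff not R) -> U) = False nor False = True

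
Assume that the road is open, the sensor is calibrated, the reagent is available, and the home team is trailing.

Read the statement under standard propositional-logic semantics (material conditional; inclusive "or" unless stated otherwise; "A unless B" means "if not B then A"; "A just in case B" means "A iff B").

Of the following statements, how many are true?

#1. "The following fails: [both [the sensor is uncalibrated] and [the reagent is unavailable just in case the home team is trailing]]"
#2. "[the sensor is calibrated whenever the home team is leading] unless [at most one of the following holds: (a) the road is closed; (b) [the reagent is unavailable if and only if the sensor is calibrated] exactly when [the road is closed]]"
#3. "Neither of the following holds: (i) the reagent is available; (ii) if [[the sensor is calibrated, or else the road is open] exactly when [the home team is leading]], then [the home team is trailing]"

2

Let Q = "the sensor is calibrated" (T), R = "the reagent is available" (T), S = "the home team is leading" (F), P = "the road is closed" (F).

#1: Formalization: ¬(¬Q ∧ (¬R ↔ ¬S))

¬Q = ¬T = F
¬R = ¬T = F
¬S = ¬F = T
¬R ↔ ¬S = F ↔ T = F
¬Q ∧ (¬R ↔ ¬S) = F ∧ F = F
¬(¬Q ∧ (¬R ↔ ¬S)) = ¬F = T
So #1 is true.

#2: In symbols: (S → Q) ∨ (P ↑ ((¬R ↔ Q) ↔ P))

S → Q = F → T = T
¬R = ¬T = F
¬R ↔ Q = F ↔ T = F
(¬R ↔ Q) ↔ P = F ↔ F = T
P ↑ ((¬R ↔ Q) ↔ P) = F ↑ T = T
(S → Q) ∨ (P ↑ ((¬R ↔ Q) ↔ P)) = T ∨ T = T
Thus #2 is true.

#3: In symbols: R ↓ (((Q ∨ ¬P) ↔ S) → ¬S)

¬P = ¬F = T
Q ∨ ¬P = T ∨ T = T
(Q ∨ ¬P) ↔ S = T ↔ F = F
¬S = ¬F = T
((Q ∨ ¬P) ↔ S) → ¬S = F → T = T
R ↓ (((Q ∨ ¬P) ↔ S) → ¬S) = T ↓ T = F
Thus #3 is false.

True statements: 2 (#1, #2).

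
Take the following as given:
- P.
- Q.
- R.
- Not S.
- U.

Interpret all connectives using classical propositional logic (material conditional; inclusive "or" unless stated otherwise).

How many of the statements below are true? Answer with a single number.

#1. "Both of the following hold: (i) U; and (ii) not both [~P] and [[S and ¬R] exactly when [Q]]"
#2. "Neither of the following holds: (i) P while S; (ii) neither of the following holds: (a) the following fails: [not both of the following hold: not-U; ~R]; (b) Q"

2

#1: Parsed as U & (~P nand ((S & ~R) <-> Q))

~P = ~T = F
~R = ~T = F
S & ~R = F & F = F
(S & ~R) <-> Q = F <-> T = F
~P nand ((S & ~R) <-> Q) = F nand F = T
U & (~P nand ((S & ~R) <-> Q)) = T & T = T
Thus #1 is true.

#2: In symbols: (P & S) nor (~(~U nand ~R) nor Q)

P & S = T & F = F
~U = ~T = F
~R = ~T = F
~U nand ~R = F nand F = T
~(~U nand ~R) = ~T = F
~(~U nand ~R) nor Q = F nor T = F
(P & S) nor (~(~U nand ~R) nor Q) = F nor F = T
Thus #2 is true.

Count: 2.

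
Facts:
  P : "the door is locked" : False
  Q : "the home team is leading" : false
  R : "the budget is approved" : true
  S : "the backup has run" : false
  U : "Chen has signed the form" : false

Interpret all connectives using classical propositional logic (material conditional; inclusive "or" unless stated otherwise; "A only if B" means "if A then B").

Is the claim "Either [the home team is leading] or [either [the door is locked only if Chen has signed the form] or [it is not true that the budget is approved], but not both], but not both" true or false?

This is Q xor ((P -> U) xor ~R).

P -> U = F -> F = T
~R = ~T = F
(P -> U) xor ~R = T xor F = T
Q xor ((P -> U) xor ~R) = F xor T = T

The statement is true.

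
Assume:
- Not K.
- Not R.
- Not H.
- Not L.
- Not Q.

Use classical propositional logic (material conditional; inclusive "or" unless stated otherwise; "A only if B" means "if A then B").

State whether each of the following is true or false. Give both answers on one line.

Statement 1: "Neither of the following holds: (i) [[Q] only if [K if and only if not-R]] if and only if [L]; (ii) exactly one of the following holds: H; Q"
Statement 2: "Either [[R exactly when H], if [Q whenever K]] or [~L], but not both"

Statement 1: Parsed as ((Q → (K ↔ ¬R)) ↔ L) ↓ (H ⊕ Q)

¬R = ¬F = T
K ↔ ¬R = F ↔ T = F
Q → (K ↔ ¬R) = F → F = T
(Q → (K ↔ ¬R)) ↔ L = T ↔ F = F
H ⊕ Q = F ⊕ F = F
((Q → (K ↔ ¬R)) ↔ L) ↓ (H ⊕ Q) = F ↓ F = T
Hence Statement 1 is true.

Statement 2: This is ((K → Q) → (R ↔ H)) ⊕ ¬L.

K → Q = F → F = T
R ↔ H = F ↔ F = T
(K → Q) → (R ↔ H) = T → T = T
¬L = ¬F = T
((K → Q) → (R ↔ H)) ⊕ ¬L = T ⊕ T = F
Hence Statement 2 is false.

Statement 1 T / Statement 2 F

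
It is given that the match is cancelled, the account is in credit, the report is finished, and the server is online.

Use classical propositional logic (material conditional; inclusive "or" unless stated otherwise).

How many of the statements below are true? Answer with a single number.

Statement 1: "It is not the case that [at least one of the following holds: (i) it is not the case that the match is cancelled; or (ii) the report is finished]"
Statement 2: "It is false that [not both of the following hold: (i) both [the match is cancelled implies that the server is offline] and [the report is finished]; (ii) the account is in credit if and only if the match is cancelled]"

0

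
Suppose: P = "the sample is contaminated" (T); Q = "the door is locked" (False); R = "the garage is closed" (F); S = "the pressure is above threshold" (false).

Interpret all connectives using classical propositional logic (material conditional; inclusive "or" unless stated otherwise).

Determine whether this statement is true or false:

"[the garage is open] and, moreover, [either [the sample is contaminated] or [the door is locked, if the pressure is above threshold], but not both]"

Formalization: ~R & (P xor (S -> Q))

~R = ~F = T
S -> Q = F -> F = T
P xor (S -> Q) = T xor T = F
~R & (P xor (S -> Q)) = T & F = F

False.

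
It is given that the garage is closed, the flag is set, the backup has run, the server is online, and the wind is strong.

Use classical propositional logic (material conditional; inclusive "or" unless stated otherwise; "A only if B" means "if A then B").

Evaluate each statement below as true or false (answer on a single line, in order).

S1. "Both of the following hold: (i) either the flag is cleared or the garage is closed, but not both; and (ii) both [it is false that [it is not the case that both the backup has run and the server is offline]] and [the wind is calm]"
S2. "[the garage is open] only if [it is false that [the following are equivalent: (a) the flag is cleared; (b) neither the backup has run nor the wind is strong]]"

Let K = "the flag is set" (True), S = "the garage is closed" (True), U = "the backup has run" (True), V = "the server is online" (True), G = "the wind is strong" (True).

S1: Formalization: (not K xor S) and (not (U nand not V) and not G)

not K = not True = False
not K xor S = False xor True = True
not V = not True = False
U nand not V = True nand False = True
not (U nand not V) = not True = False
not G = not True = False
not (U nand not V) and not G = False and False = False
(not K xor S) and (not (U nand not V) and not G) = True and False = False
Thus S1 is false.

S2: This is not S -> not (not K iff (U nor G)).

not S = not True = False
not K = not True = False
U nor G = True nor True = False
not K iff (U nor G) = False iff False = True
not (not K iff (U nor G)) = not True = False
not S -> not (not K iff (U nor G)) = False -> False = True
Thus S2 is true.

S1 false; S2 true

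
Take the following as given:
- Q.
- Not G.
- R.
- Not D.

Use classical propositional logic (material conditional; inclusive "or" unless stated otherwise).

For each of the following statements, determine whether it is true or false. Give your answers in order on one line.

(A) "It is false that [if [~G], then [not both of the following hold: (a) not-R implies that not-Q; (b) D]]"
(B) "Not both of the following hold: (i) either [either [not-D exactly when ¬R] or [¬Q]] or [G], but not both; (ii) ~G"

(A): Parsed as not (not G -> ((not R -> not Q) nand D))

not G = not False = True
not R = not True = False
not Q = not True = False
not R -> not Q = False -> False = True
(not R -> not Q) nand D = True nand False = True
not G -> ((not R -> not Q) nand D) = True -> True = True
not (not G -> ((not R -> not Q) nand D)) = not True = False
Hence (A) is false.

(B): Parsed as (((not D iff not R) or not Q) xor G) nand not G

not D = not False = True
not R = not True = False
not D iff not R = True iff False = False
not Q = not True = False
(not D iff not R) or not Q = False or False = False
((not D iff not R) or not Q) xor G = False xor False = False
not G = not False = True
(((not D iff not R) or not Q) xor G) nand not G = False nand True = True
So (B) is true.

(A) F; (B) T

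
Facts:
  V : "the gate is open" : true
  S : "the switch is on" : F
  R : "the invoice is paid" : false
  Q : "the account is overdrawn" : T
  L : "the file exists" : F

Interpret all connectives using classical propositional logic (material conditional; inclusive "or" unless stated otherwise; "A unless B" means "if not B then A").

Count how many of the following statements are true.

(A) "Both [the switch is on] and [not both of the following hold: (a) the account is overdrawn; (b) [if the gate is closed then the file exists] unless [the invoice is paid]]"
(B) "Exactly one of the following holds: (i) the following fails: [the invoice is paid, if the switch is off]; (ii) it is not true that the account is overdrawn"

(A): In symbols: S ∧ (Q ↑ ((¬V → L) ∨ R))

¬V = ¬T = F
¬V → L = F → F = T
(¬V → L) ∨ R = T ∨ F = T
Q ↑ ((¬V → L) ∨ R) = T ↑ T = F
S ∧ (Q ↑ ((¬V → L) ∨ R)) = F ∧ F = F
So (A) is false.

(B): In symbols: ¬(¬S → R) ⊕ ¬Q

¬S = ¬F = T
¬S → R = T → F = F
¬(¬S → R) = ¬F = T
¬Q = ¬T = F
¬(¬S → R) ⊕ ¬Q = T ⊕ F = T
Hence (B) is true.

1 of the 2 statements is true ((B)).

1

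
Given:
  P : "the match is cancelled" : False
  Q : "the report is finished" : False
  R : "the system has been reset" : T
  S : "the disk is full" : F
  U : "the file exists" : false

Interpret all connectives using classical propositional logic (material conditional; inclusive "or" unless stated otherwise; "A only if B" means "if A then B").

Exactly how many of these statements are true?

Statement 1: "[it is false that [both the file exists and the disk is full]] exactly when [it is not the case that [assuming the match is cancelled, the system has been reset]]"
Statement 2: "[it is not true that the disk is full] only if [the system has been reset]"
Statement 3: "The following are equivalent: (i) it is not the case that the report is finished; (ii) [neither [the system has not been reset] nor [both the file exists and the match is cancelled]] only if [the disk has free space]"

Statement 1: Formalization: not (U and S) iff not (P -> R)

U and S = False and False = False
not (U and S) = not False = True
P -> R = False -> True = True
not (P -> R) = not True = False
not (U and S) iff not (P -> R) = True iff False = False
Thus Statement 1 is false.

Statement 2: In symbols: not S -> R

not S = not False = True
not S -> R = True -> True = True
Hence Statement 2 is true.

Statement 3: Formalization: not Q iff ((not R nor (U and P)) -> not S)

not Q = not False = True
not R = not True = False
U and P = False and False = False
not R nor (U and P) = False nor False = True
not S = not False = True
(not R nor (U and P)) -> not S = True -> True = True
not Q iff ((not R nor (U and P)) -> not S) = True iff True = True
Thus Statement 3 is true.

True statements: 2 (Statement 2, Statement 3).

2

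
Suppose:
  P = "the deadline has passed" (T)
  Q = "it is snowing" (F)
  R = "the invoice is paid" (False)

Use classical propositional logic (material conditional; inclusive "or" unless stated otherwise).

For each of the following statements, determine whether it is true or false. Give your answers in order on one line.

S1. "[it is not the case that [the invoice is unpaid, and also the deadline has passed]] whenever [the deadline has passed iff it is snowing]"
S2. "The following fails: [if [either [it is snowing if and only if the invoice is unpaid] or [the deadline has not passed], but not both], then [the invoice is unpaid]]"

S1: Formalization: (P iff Q) -> not (not R and P)

P iff Q = True iff False = False
not R = not False = True
not R and P = True and True = True
not (not R and P) = not True = False
(P iff Q) -> not (not R and P) = False -> False = True
So S1 is true.

S2: Parsed as not (((Q iff not R) xor not P) -> not R)

not R = not False = True
Q iff not R = False iff True = False
not P = not True = False
(Q iff not R) xor not P = False xor False = False
not R = not False = True
((Q iff not R) xor not P) -> not R = False -> True = True
not (((Q iff not R) xor not P) -> not R) = not True = False
Hence S2 is false.

S1 T; S2 F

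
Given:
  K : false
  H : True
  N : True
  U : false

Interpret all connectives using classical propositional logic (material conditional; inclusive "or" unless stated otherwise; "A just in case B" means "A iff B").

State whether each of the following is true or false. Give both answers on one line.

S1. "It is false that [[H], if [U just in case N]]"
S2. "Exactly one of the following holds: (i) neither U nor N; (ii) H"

S1 false / S2 true

S1: Formalization: ¬((U ↔ N) → H)

U ↔ N = F ↔ T = F
(U ↔ N) → H = F → T = T
¬((U ↔ N) → H) = ¬T = F
Hence S1 is false.

S2: Formalization: (U ↓ N) ⊕ H

U ↓ N = F ↓ T = F
(U ↓ N) ⊕ H = F ⊕ T = T
Hence S2 is true.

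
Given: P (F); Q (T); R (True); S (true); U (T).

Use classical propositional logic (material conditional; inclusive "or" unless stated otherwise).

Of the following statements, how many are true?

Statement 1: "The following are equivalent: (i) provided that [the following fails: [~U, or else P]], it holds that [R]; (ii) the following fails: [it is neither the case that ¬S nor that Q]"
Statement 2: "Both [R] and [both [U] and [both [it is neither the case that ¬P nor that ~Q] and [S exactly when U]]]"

1

Statement 1: Formalization: (¬(¬U ∨ P) → R) ↔ ¬(¬S ↓ Q)

¬U = ¬T = F
¬U ∨ P = F ∨ F = F
¬(¬U ∨ P) = ¬F = T
¬(¬U ∨ P) → R = T → T = T
¬S = ¬T = F
¬S ↓ Q = F ↓ T = F
¬(¬S ↓ Q) = ¬F = T
(¬(¬U ∨ P) → R) ↔ ¬(¬S ↓ Q) = T ↔ T = T
Hence Statement 1 is true.

Statement 2: Formalization: R ∧ (U ∧ ((¬P ↓ ¬Q) ∧ (S ↔ U)))

¬P = ¬F = T
¬Q = ¬T = F
¬P ↓ ¬Q = T ↓ F = F
S ↔ U = T ↔ T = T
(¬P ↓ ¬Q) ∧ (S ↔ U) = F ∧ T = F
U ∧ ((¬P ↓ ¬Q) ∧ (S ↔ U)) = T ∧ F = F
R ∧ (U ∧ ((¬P ↓ ¬Q) ∧ (S ↔ U))) = T ∧ F = F
Hence Statement 2 is false.

True statements: 1.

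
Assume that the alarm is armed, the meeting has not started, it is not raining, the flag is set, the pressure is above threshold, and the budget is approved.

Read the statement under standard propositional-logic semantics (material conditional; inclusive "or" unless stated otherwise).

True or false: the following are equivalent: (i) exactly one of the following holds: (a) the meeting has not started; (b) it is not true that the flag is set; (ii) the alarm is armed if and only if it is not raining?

True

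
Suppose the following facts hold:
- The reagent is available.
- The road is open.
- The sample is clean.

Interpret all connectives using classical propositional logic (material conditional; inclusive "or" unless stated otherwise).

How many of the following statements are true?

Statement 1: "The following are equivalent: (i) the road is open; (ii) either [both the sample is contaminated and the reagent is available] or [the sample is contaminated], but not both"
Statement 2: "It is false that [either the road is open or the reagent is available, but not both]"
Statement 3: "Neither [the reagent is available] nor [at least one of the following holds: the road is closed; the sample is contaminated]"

Let Q = "the road is closed" (False), R = "the sample is contaminated" (False), P = "the reagent is available" (True).

Statement 1: In symbols: not Q iff ((R and P) xor R)

not Q = not False = True
R and P = False and True = False
(R and P) xor R = False xor False = False
not Q iff ((R and P) xor R) = True iff False = False
So Statement 1 is false.

Statement 2: This is not (not Q xor P).

not Q = not False = True
not Q xor P = True xor True = False
not (not Q xor P) = not False = True
Hence Statement 2 is true.

Statement 3: In symbols: P nor (Q or R)

Q or R = False or False = False
P nor (Q or R) = True nor False = False
So Statement 3 is false.

1 of the 3 statements is true.

1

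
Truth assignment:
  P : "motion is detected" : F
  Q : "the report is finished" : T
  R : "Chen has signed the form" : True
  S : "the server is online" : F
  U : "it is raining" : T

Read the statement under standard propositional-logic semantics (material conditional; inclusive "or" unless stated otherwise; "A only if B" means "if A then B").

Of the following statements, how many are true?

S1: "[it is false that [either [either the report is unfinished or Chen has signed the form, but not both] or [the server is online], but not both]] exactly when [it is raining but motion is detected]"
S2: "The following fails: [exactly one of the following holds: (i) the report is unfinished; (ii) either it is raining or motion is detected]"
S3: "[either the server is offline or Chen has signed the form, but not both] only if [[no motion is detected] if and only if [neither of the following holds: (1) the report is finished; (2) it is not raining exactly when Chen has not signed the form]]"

2

S1: This is ¬((¬Q ⊕ R) ⊕ S) ↔ (U ∧ P).

¬Q = ¬T = F
¬Q ⊕ R = F ⊕ T = T
(¬Q ⊕ R) ⊕ S = T ⊕ F = T
¬((¬Q ⊕ R) ⊕ S) = ¬T = F
U ∧ P = T ∧ F = F
¬((¬Q ⊕ R) ⊕ S) ↔ (U ∧ P) = F ↔ F = T
Hence S1 is true.

S2: Parsed as ¬(¬Q ⊕ (U ∨ P))

¬Q = ¬T = F
U ∨ P = T ∨ F = T
¬Q ⊕ (U ∨ P) = F ⊕ T = T
¬(¬Q ⊕ (U ∨ P)) = ¬T = F
So S2 is false.

S3: Formalization: (¬S ⊕ R) → (¬P ↔ (Q ↓ (¬U ↔ ¬R)))

¬S = ¬F = T
¬S ⊕ R = T ⊕ T = F
¬P = ¬F = T
¬U = ¬T = F
¬R = ¬T = F
¬U ↔ ¬R = F ↔ F = T
Q ↓ (¬U ↔ ¬R) = T ↓ T = F
¬P ↔ (Q ↓ (¬U ↔ ¬R)) = T ↔ F = F
(¬S ⊕ R) → (¬P ↔ (Q ↓ (¬U ↔ ¬R))) = F → F = T
So S3 is true.

2 of the 3 statements are true (S1, S3).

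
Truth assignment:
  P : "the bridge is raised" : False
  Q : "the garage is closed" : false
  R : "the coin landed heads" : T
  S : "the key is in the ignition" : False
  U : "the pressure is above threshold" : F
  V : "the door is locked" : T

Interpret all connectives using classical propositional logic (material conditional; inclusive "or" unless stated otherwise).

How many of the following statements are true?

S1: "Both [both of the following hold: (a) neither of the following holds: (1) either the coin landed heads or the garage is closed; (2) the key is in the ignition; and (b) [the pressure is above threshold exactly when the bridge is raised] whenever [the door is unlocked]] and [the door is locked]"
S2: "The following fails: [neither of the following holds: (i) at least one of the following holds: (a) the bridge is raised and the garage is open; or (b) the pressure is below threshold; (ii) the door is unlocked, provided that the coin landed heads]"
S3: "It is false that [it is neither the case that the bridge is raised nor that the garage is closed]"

1

S1: Parsed as (((R | Q) nor S) & (~V -> (U <-> P))) & V

R | Q = T | F = T
(R | Q) nor S = T nor F = F
~V = ~T = F
U <-> P = F <-> F = T
~V -> (U <-> P) = F -> T = T
((R | Q) nor S) & (~V -> (U <-> P)) = F & T = F
(((R | Q) nor S) & (~V -> (U <-> P))) & V = F & T = F
So S1 is false.

S2: Formalization: ~(((P & ~Q) | ~U) nor (R -> ~V))

~Q = ~F = T
P & ~Q = F & T = F
~U = ~F = T
(P & ~Q) | ~U = F | T = T
~V = ~T = F
R -> ~V = T -> F = F
((P & ~Q) | ~U) nor (R -> ~V) = T nor F = F
~(((P & ~Q) | ~U) nor (R -> ~V)) = ~F = T
Hence S2 is true.

S3: This is ~(P nor Q).

P nor Q = F nor F = T
~(P nor Q) = ~T = F
Thus S3 is false.

True statements: 1.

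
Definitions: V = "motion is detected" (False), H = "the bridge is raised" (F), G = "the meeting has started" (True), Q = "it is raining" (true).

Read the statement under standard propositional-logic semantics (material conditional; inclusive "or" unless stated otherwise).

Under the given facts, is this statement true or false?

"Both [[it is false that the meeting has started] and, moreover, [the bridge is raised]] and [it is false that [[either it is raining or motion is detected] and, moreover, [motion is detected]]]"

This is (~G & H) & ~((Q | V) & V).

~G = ~T = F
~G & H = F & F = F
Q | V = T | F = T
(Q | V) & V = T & F = F
~((Q | V) & V) = ~F = T
(~G & H) & ~((Q | V) & V) = F & T = F

The statement is false.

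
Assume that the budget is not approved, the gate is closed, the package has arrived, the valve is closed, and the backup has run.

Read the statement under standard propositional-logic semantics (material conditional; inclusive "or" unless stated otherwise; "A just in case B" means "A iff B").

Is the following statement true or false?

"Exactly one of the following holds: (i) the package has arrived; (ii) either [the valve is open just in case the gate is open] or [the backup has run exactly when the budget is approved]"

The statement is false.

Let M = "the package has arrived" (T), L = "the valve is open" (F), N = "the gate is open" (F), P = "the backup has run" (T), G = "the budget is approved" (F).
Formalization: M ⊕ ((L ↔ N) ∨ (P ↔ G))

L ↔ N = F ↔ F = T
P ↔ G = T ↔ F = F
(L ↔ N) ∨ (P ↔ G) = T ∨ F = T
M ⊕ ((L ↔ N) ∨ (P ↔ G)) = T ⊕ T = F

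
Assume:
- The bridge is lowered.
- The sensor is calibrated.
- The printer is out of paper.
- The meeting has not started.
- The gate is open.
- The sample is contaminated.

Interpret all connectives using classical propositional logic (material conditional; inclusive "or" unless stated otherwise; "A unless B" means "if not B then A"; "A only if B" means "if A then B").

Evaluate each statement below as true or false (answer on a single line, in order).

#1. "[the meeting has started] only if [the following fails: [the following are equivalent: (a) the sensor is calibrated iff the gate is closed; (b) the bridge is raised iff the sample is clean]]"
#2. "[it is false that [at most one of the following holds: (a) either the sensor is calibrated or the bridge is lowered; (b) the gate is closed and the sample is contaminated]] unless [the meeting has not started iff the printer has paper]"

#1 True, #2 False

Let S = "the meeting has started" (F), Q = "the sensor is calibrated" (T), U = "the gate is open" (T), P = "the bridge is raised" (F), V = "the sample is contaminated" (T), R = "the printer has paper" (F).

#1: In symbols: S -> ~((Q <-> ~U) <-> (P <-> ~V))

~U = ~T = F
Q <-> ~U = T <-> F = F
~V = ~T = F
P <-> ~V = F <-> F = T
(Q <-> ~U) <-> (P <-> ~V) = F <-> T = F
~((Q <-> ~U) <-> (P <-> ~V)) = ~F = T
S -> ~((Q <-> ~U) <-> (P <-> ~V)) = F -> T = T
So #1 is true.

#2: This is ~((Q | ~P) nand (~U & V)) | (~S <-> R).

~P = ~F = T
Q | ~P = T | T = T
~U = ~T = F
~U & V = F & T = F
(Q | ~P) nand (~U & V) = T nand F = T
~((Q | ~P) nand (~U & V)) = ~T = F
~S = ~F = T
~S <-> R = T <-> F = F
~((Q | ~P) nand (~U & V)) | (~S <-> R) = F | F = F
Hence #2 is false.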